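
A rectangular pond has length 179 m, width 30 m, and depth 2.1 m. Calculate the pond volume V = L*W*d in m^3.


Base area = L * W = 179 * 30 = 5370 m^2
Volume = area * depth = 5370 * 2.1 = 11277 m^3

11277 m^3


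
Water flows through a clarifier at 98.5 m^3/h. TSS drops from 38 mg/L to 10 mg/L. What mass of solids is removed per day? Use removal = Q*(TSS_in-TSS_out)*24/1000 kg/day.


Concentration drop: TSS_in - TSS_out = 38 - 10 = 28 mg/L
Hourly solids removed = Q * dTSS = 98.5 m^3/h * 28 mg/L = 2758 g/h  (m^3/h * mg/L = g/h)
Daily solids removed = 2758 * 24 = 66192 g/day
Convert g to kg: 66192 / 1000 = 66.192 kg/day

66.192 kg/day


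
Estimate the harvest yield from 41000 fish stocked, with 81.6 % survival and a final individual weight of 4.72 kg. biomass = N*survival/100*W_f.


Survivors = 41000 * 81.6/100 = 33456 fish
Harvest biomass = survivors * W_f = 33456 * 4.72 = 157912.32 kg

157912.32 kg


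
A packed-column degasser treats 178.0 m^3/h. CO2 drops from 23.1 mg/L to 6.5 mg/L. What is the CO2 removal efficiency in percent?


CO2_out / CO2_in = 6.5 / 23.1 = 0.28138528
Fraction remaining = 0.28138528
efficiency = (1 - 0.28138528) * 100 = 71.8615 %

71.8615 %


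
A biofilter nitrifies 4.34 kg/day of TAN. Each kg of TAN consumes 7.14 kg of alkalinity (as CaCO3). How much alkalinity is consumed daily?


Alkalinity factor: 7.14 kg CaCO3 consumed per kg TAN nitrified
alk = 4.34 kg TAN * 7.14 = 30.9876 kg CaCO3/day

30.9876 kg CaCO3/day


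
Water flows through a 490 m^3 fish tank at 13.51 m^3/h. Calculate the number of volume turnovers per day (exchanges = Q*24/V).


Daily flow volume = 13.51 m^3/h * 24 h = 324.24 m^3/day
Exchanges = daily flow / tank volume = 324.24 / 490 = 0.661714 exchanges/day

0.661714 exchanges/day


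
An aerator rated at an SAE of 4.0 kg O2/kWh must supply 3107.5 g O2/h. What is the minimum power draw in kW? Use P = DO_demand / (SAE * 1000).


SAE in g O2/kWh = 4.0 * 1000 = 4000 g/kWh
P = DO_demand / SAE_g = 3107.5 / 4000 = 0.776875 kW

0.776875 kW


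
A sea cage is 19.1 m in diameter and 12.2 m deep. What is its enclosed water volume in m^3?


r = d/2 = 19.1/2 = 9.55 m
Base area = pi*r^2 = pi*9.55^2 = 286.5211 m^2
Volume = 286.5211 * 12.2 = 3495.56 m^3

3495.56 m^3


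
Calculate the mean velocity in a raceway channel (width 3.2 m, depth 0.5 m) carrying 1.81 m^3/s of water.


Cross-sectional area = W * d = 3.2 * 0.5 = 1.6 m^2
Velocity = Q / A = 1.81 / 1.6 = 1.13125 m/s

1.13125 m/s


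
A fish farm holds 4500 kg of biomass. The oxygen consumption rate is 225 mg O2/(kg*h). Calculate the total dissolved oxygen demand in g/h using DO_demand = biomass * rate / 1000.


Total O2 consumption (mg/h) = 4500 kg * 225 mg/(kg*h) = 1012500 mg/h
Convert to g/h: 1012500 / 1000 = 1012.5 g/h

1012.5 g/h


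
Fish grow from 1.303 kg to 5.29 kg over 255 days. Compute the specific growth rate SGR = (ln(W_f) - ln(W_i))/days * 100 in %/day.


ln(W_f) = ln(5.29) = 1.6658182
ln(W_i) = ln(1.303) = 0.2646693
ln(W_f) - ln(W_i) = 1.6658182 - 0.2646693 = 1.4011489
SGR = 1.4011489 / 255 * 100 = 0.54947 %/day

0.54947 %/day


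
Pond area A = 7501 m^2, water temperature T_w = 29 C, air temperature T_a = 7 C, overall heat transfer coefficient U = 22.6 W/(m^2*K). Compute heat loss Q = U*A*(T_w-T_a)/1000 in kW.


Temperature difference dT = 29 - 7 = 22 K
Heat loss (W) = U * A * dT = 22.6 * 7501 * 22 = 3729497.2 W
Convert to kW: 3729497.2 / 1000 = 3729.4972 kW

3729.4972 kW


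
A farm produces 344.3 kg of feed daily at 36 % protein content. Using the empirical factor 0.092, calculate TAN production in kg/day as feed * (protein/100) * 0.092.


Protein in feed = 344.3 * 36/100 = 123.948 kg/day
TAN = protein * 0.092 = 123.948 * 0.092 = 11.403216 kg/day

11.403216 kg/day


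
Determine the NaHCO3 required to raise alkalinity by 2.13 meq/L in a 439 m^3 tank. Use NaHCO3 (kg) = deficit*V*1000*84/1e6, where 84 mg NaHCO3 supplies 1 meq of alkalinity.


Tank volume in L = 439 m^3 * 1000 = 439000 L
Total meq required = 2.13 meq/L * 439000 L = 935070 meq
NaHCO3 mass = 935070 meq * 84 mg/meq / 1e6 = 78.5459 kg

78.5459 kg


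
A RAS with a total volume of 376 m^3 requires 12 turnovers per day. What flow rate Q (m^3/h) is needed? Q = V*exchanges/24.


Daily recirculation volume = 376 m^3 * 12 = 4512 m^3/day
Flow rate Q = daily volume / 24 h = 4512 / 24 = 188 m^3/h

188 m^3/h


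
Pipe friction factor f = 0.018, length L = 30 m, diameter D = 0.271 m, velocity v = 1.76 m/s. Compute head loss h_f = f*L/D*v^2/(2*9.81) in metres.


v^2 = 1.76^2 = 3.0976 m^2/s^2
L/D = 30/0.271 = 110.70111
h_f = f*(L/D)*v^2/(2g) = 0.018 * 110.70111 * 3.0976 / 19.62 = 0.314594 m

0.314594 m


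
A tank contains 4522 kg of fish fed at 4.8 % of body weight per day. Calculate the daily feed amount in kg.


Feeding rate fraction = 4.8% / 100 = 0.048
Daily feed = 4522 kg * 0.048 = 217.056 kg/day

217.056 kg/day


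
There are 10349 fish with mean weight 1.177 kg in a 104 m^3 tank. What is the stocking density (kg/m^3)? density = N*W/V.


Total biomass = 10349 fish * 1.177 kg = 12180.773 kg
Density = total biomass / volume = 12180.773 / 104 = 117.123 kg/m^3

117.123 kg/m^3


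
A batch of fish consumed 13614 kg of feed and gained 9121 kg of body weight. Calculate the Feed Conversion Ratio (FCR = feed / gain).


FCR = feed consumed / weight gained
FCR = 13614 kg / 9121 kg = 1.4926

1.4926


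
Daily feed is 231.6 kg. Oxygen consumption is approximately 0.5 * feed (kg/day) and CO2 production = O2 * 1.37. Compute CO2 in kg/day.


O2 = 231.6 * 0.5 = 115.8
CO2 = 115.8 * 1.37 = 158.646

158.646 kg/day


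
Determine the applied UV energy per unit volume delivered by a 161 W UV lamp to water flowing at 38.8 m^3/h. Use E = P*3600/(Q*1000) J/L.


Energy delivered per hour = 161 W * 3600 s = 579600 J/h
Volume treated per hour = 38.8 m^3/h * 1000 = 38800 L/h
dose = 579600 / 38800 = 14.9381 J/L

14.9381 J/L


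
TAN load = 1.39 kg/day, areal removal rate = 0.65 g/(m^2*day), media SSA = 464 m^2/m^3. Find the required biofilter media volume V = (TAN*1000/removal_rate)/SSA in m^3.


A = 1.39*1000 / 0.65 = 2138.4615 m^2
V = 2138.4615 / 464 = 4.60875

4.60875 m^3


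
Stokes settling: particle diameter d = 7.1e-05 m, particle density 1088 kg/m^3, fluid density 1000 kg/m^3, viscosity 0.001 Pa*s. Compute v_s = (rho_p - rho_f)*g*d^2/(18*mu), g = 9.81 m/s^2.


Density difference: rho_p - rho_f = 1088 - 1000 = 88 kg/m^3
d^2 = (7.1e-05)^2 = 5.041e-09 m^2
Numerator = (rho_p - rho_f) * g * d^2 = 88 * 9.81 * 5.041e-09 = 4.3517945e-06
Denominator = 18 * mu = 18 * 0.001 = 0.018
v_s = 4.3517945e-06 / 0.018 = 2.41766e-04 m/s
Check: Re = rho_f * v_s * d / mu = 1000 * 2.41766e-04 * 7.1e-05 / 0.001 = 0.0172 < 1, so Stokes' law applies.

2.41766e-04 m/s


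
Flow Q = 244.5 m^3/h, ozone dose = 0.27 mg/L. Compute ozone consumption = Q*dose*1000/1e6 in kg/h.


O3 demand (mg/h) = Q * dose * 1000 = 244.5 * 0.27 * 1000 = 66015 mg/h
Convert mg to kg: 66015 / 1e6 = 0.066015 kg/h

0.066015 kg/h


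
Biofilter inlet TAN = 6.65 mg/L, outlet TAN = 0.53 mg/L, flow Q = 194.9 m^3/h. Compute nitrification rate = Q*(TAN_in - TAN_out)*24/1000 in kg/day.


Concentration drop: TAN_in - TAN_out = 6.65 - 0.53 = 6.12 mg/L
Hourly TAN removed = Q * dTAN = 194.9 m^3/h * 6.12 mg/L = 1192.788 g/h  (m^3/h * mg/L = g/h)
Daily TAN removed = 1192.788 * 24 = 28626.912 g/day
Convert to kg/day: 28626.912 / 1000 = 28.626912 kg/day

28.626912 kg/day


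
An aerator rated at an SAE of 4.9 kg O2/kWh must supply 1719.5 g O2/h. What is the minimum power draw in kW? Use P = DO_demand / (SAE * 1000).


SAE in g O2/kWh = 4.9 * 1000 = 4900 g/kWh
P = DO_demand / SAE_g = 1719.5 / 4900 = 0.350918 kW

0.350918 kW


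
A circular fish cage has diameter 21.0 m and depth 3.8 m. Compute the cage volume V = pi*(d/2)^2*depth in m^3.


r = d/2 = 21.0/2 = 10.5 m
Base area = pi*r^2 = pi*10.5^2 = 346.36059 m^2
Volume = 346.36059 * 3.8 = 1316.17 m^3

1316.17 m^3


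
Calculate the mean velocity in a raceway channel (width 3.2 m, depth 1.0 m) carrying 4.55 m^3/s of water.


Cross-sectional area = W * d = 3.2 * 1.0 = 3.2 m^2
Velocity = Q / A = 4.55 / 3.2 = 1.42187 m/s

1.42187 m/s


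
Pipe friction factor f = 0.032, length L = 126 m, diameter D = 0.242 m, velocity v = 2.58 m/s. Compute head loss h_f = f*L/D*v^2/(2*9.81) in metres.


v^2 = 2.58^2 = 6.6564 m^2/s^2
L/D = 126/0.242 = 520.66116
h_f = f*(L/D)*v^2/(2g) = 0.032 * 520.66116 * 6.6564 / 19.62 = 5.65257 m

5.65257 m


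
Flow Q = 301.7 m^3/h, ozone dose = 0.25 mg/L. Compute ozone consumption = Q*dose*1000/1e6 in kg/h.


O3 demand (mg/h) = Q * dose * 1000 = 301.7 * 0.25 * 1000 = 75425 mg/h
Convert mg to kg: 75425 / 1e6 = 0.075425 kg/h

0.075425 kg/h


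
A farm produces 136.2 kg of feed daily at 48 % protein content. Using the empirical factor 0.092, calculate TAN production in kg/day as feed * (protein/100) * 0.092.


Protein in feed = 136.2 * 48/100 = 65.376 kg/day
TAN = protein * 0.092 = 65.376 * 0.092 = 6.014592 kg/day

6.014592 kg/day


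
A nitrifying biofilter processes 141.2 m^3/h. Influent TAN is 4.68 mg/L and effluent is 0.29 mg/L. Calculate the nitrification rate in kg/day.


Concentration drop: TAN_in - TAN_out = 4.68 - 0.29 = 4.39 mg/L
Hourly TAN removed = Q * dTAN = 141.2 m^3/h * 4.39 mg/L = 619.868 g/h  (m^3/h * mg/L = g/h)
Daily TAN removed = 619.868 * 24 = 14876.832 g/day
Convert to kg/day: 14876.832 / 1000 = 14.876832 kg/day

14.876832 kg/day


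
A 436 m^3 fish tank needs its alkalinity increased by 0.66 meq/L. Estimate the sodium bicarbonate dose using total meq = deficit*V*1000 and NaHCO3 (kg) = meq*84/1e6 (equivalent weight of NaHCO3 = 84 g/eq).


Tank volume in L = 436 m^3 * 1000 = 436000 L
Total meq required = 0.66 meq/L * 436000 L = 287760 meq
NaHCO3 mass = 287760 meq * 84 mg/meq / 1e6 = 24.1718 kg

24.1718 kg


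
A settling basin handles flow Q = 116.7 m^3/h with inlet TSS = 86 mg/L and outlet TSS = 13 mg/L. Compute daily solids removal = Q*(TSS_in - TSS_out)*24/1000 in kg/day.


Concentration drop: TSS_in - TSS_out = 86 - 13 = 73 mg/L
Hourly solids removed = Q * dTSS = 116.7 m^3/h * 73 mg/L = 8519.1 g/h  (m^3/h * mg/L = g/h)
Daily solids removed = 8519.1 * 24 = 204458.4 g/day
Convert g to kg: 204458.4 / 1000 = 204.4584 kg/day

204.4584 kg/day


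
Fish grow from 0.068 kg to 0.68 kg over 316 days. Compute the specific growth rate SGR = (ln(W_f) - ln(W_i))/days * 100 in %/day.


ln(W_f) = ln(0.68) = -0.38566248
ln(W_i) = ln(0.068) = -2.6882476
ln(W_f) - ln(W_i) = -0.38566248 - -2.6882476 = 2.3025851
SGR = 2.3025851 / 316 * 100 = 0.728666 %/day

0.728666 %/day


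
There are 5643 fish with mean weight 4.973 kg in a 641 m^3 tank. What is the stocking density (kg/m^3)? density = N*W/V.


Total biomass = 5643 fish * 4.973 kg = 28062.639 kg
Density = total biomass / volume = 28062.639 / 641 = 43.7795 kg/m^3

43.7795 kg/m^3


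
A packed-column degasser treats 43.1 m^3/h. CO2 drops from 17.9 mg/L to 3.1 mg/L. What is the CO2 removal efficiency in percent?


CO2_out / CO2_in = 3.1 / 17.9 = 0.17318436
Fraction remaining = 0.17318436
efficiency = (1 - 0.17318436) * 100 = 82.6816 %

82.6816 %


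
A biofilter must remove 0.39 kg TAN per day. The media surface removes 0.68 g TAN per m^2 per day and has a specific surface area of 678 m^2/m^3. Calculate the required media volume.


A = 0.39*1000 / 0.68 = 573.52941 m^2
V = 573.52941 / 678 = 0.845914

0.845914 m^3


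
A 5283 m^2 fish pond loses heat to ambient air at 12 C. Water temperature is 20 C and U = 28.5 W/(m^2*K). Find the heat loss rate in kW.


Temperature difference dT = 20 - 12 = 8 K
Heat loss (W) = U * A * dT = 28.5 * 5283 * 8 = 1204524 W
Convert to kW: 1204524 / 1000 = 1204.524 kW

1204.524 kW


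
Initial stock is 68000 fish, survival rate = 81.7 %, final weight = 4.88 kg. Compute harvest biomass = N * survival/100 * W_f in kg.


Survivors = 68000 * 81.7/100 = 55556 fish
Harvest biomass = survivors * W_f = 55556 * 4.88 = 271113.28 kg

271113.28 kg


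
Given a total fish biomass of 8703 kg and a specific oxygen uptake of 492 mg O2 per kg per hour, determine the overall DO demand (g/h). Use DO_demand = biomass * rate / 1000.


Total O2 consumption (mg/h) = 8703 kg * 492 mg/(kg*h) = 4281876 mg/h
Convert to g/h: 4281876 / 1000 = 4281.876 g/h

4281.876 g/h


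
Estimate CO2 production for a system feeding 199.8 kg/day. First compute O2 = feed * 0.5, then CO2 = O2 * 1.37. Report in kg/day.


O2 = 199.8 * 0.5 = 99.9
CO2 = 99.9 * 1.37 = 136.863

136.863 kg/day


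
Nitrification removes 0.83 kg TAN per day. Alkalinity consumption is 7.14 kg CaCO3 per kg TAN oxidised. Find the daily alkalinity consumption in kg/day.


Alkalinity factor: 7.14 kg CaCO3 consumed per kg TAN nitrified
alk = 0.83 kg TAN * 7.14 = 5.9262 kg CaCO3/day

5.9262 kg CaCO3/day


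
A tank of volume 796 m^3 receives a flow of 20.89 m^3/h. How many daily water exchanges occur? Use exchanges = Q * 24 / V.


Daily flow volume = 20.89 m^3/h * 24 h = 501.36 m^3/day
Exchanges = daily flow / tank volume = 501.36 / 796 = 0.629849 exchanges/day

0.629849 exchanges/day


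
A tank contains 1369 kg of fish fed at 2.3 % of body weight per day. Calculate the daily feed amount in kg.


Feeding rate fraction = 2.3% / 100 = 0.023
Daily feed = 1369 kg * 0.023 = 31.487 kg/day

31.487 kg/day


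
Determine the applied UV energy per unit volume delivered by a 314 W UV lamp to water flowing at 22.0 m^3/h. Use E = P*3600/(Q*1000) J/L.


Energy delivered per hour = 314 W * 3600 s = 1130400 J/h
Volume treated per hour = 22.0 m^3/h * 1000 = 22000 L/h
dose = 1130400 / 22000 = 51.3818 J/L

51.3818 J/L


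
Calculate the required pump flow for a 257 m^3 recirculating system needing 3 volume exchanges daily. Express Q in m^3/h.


Daily recirculation volume = 257 m^3 * 3 = 771 m^3/day
Flow rate Q = daily volume / 24 h = 771 / 24 = 32.125 m^3/h

32.125 m^3/h


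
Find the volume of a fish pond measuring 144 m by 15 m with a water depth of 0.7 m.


Base area = L * W = 144 * 15 = 2160 m^2
Volume = area * depth = 2160 * 0.7 = 1512 m^3

1512 m^3


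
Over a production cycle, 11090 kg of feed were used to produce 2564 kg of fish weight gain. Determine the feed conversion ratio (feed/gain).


FCR = feed consumed / weight gained
FCR = 11090 kg / 2564 kg = 4.32527

4.32527


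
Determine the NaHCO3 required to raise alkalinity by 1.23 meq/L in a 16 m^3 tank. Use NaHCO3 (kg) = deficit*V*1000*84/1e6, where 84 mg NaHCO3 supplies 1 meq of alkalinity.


Tank volume in L = 16 m^3 * 1000 = 16000 L
Total meq required = 1.23 meq/L * 16000 L = 19680 meq
NaHCO3 mass = 19680 meq * 84 mg/meq / 1e6 = 1.65312 kg

1.65312 kg


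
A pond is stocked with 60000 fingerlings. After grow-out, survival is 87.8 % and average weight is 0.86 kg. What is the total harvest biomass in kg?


Survivors = 60000 * 87.8/100 = 52680 fish
Harvest biomass = survivors * W_f = 52680 * 0.86 = 45304.8 kg

45304.8 kg


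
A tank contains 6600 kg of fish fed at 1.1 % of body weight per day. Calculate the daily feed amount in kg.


Feeding rate fraction = 1.1% / 100 = 0.011
Daily feed = 6600 kg * 0.011 = 72.6 kg/day

72.6 kg/day


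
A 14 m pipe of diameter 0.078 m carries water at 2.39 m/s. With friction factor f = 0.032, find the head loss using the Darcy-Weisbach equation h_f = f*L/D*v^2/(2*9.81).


v^2 = 2.39^2 = 5.7121 m^2/s^2
L/D = 14/0.078 = 179.48718
h_f = f*(L/D)*v^2/(2g) = 0.032 * 179.48718 * 5.7121 / 19.62 = 1.67217 m

1.67217 m


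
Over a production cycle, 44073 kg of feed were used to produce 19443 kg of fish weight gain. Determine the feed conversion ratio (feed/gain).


FCR = feed consumed / weight gained
FCR = 44073 kg / 19443 kg = 2.26678

2.26678


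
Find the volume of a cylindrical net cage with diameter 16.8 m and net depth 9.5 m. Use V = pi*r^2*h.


r = d/2 = 16.8/2 = 8.4 m
Base area = pi*r^2 = pi*8.4^2 = 221.67078 m^2
Volume = 221.67078 * 9.5 = 2105.87 m^3

2105.87 m^3


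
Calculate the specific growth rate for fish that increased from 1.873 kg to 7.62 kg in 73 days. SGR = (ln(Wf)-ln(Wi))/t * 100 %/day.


ln(W_f) = ln(7.62) = 2.0307764
ln(W_i) = ln(1.873) = 0.62754142
ln(W_f) - ln(W_i) = 2.0307764 - 0.62754142 = 1.403235
SGR = 1.403235 / 73 * 100 = 1.92224 %/day

1.92224 %/day


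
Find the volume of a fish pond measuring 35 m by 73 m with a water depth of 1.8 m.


Base area = L * W = 35 * 73 = 2555 m^2
Volume = area * depth = 2555 * 1.8 = 4599 m^3

4599 m^3


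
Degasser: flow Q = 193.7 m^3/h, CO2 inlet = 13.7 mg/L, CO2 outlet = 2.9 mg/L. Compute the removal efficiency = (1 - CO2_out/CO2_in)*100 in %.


CO2_out / CO2_in = 2.9 / 13.7 = 0.21167883
Fraction remaining = 0.21167883
efficiency = (1 - 0.21167883) * 100 = 78.8321 %

78.8321 %


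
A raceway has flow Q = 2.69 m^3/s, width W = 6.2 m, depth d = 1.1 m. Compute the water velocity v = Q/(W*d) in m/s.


Cross-sectional area = W * d = 6.2 * 1.1 = 6.82 m^2
Velocity = Q / A = 2.69 / 6.82 = 0.394428 m/s

0.394428 m/s


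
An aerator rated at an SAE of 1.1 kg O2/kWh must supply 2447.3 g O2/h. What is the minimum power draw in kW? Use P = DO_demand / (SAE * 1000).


SAE in g O2/kWh = 1.1 * 1000 = 1100 g/kWh
P = DO_demand / SAE_g = 2447.3 / 1100 = 2.22482 kW

2.22482 kW


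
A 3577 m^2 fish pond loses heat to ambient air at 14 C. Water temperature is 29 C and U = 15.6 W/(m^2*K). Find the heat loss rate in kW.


Temperature difference dT = 29 - 14 = 15 K
Heat loss (W) = U * A * dT = 15.6 * 3577 * 15 = 837018 W
Convert to kW: 837018 / 1000 = 837.018 kW

837.018 kW


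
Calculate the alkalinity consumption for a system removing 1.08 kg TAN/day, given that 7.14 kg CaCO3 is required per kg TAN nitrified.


Alkalinity factor: 7.14 kg CaCO3 consumed per kg TAN nitrified
alk = 1.08 kg TAN * 7.14 = 7.7112 kg CaCO3/day

7.7112 kg CaCO3/day


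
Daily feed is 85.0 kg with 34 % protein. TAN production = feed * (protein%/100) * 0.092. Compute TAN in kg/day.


Protein in feed = 85.0 * 34/100 = 28.9 kg/day
TAN = protein * 0.092 = 28.9 * 0.092 = 2.6588 kg/day

2.6588 kg/day


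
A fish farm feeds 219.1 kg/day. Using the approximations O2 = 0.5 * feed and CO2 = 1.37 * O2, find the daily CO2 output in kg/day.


O2 = 219.1 * 0.5 = 109.55
CO2 = 109.55 * 1.37 = 150.0835

150.0835 kg/day


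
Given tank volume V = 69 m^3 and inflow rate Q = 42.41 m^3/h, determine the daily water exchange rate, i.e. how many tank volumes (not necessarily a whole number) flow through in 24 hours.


Daily flow volume = 42.41 m^3/h * 24 h = 1017.84 m^3/day
Exchanges = daily flow / tank volume = 1017.84 / 69 = 14.7513 exchanges/day

14.7513 exchanges/day


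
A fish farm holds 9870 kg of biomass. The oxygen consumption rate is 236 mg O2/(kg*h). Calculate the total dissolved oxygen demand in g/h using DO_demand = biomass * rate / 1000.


Total O2 consumption (mg/h) = 9870 kg * 236 mg/(kg*h) = 2329320 mg/h
Convert to g/h: 2329320 / 1000 = 2329.32 g/h

2329.32 g/h


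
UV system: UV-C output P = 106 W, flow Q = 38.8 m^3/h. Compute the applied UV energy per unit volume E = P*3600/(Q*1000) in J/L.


Energy delivered per hour = 106 W * 3600 s = 381600 J/h
Volume treated per hour = 38.8 m^3/h * 1000 = 38800 L/h
dose = 381600 / 38800 = 9.83505 J/L

9.83505 J/L


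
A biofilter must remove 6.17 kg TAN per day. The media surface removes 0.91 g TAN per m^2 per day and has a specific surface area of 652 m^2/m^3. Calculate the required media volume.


A = 6.17*1000 / 0.91 = 6780.2198 m^2
V = 6780.2198 / 652 = 10.3991

10.3991 m^3


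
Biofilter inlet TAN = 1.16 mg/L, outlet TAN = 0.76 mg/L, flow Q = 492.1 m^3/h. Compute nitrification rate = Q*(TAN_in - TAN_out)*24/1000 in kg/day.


Concentration drop: TAN_in - TAN_out = 1.16 - 0.76 = 0.4 mg/L
Hourly TAN removed = Q * dTAN = 492.1 m^3/h * 0.4 mg/L = 196.84 g/h  (m^3/h * mg/L = g/h)
Daily TAN removed = 196.84 * 24 = 4724.16 g/day
Convert to kg/day: 4724.16 / 1000 = 4.72416 kg/day

4.72416 kg/day


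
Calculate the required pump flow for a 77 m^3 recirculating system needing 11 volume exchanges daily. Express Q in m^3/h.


Daily recirculation volume = 77 m^3 * 11 = 847 m^3/day
Flow rate Q = daily volume / 24 h = 847 / 24 = 35.2917 m^3/h

35.2917 m^3/h


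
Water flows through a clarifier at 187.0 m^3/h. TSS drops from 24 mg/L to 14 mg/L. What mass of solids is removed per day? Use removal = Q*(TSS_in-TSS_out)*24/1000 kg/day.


Concentration drop: TSS_in - TSS_out = 24 - 14 = 10 mg/L
Hourly solids removed = Q * dTSS = 187.0 m^3/h * 10 mg/L = 1870 g/h  (m^3/h * mg/L = g/h)
Daily solids removed = 1870 * 24 = 44880 g/day
Convert g to kg: 44880 / 1000 = 44.88 kg/day

44.88 kg/day


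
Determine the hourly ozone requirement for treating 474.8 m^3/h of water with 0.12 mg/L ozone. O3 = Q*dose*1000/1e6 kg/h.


O3 demand (mg/h) = Q * dose * 1000 = 474.8 * 0.12 * 1000 = 56976 mg/h
Convert mg to kg: 56976 / 1e6 = 0.056976 kg/h

0.056976 kg/h


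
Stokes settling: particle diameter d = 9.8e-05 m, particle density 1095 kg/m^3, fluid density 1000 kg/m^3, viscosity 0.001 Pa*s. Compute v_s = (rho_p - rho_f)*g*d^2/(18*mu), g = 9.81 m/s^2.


Density difference: rho_p - rho_f = 1095 - 1000 = 95 kg/m^3
d^2 = (9.8e-05)^2 = 9.604e-09 m^2
Numerator = (rho_p - rho_f) * g * d^2 = 95 * 9.81 * 9.604e-09 = 8.9504478e-06
Denominator = 18 * mu = 18 * 0.001 = 0.018
v_s = 8.9504478e-06 / 0.018 = 4.97247e-04 m/s
Check: Re = rho_f * v_s * d / mu = 1000 * 4.97247e-04 * 9.8e-05 / 0.001 = 0.0487 < 1, so Stokes' law applies.

4.97247e-04 m/s


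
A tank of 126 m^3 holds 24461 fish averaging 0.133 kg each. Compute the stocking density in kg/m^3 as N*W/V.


Total biomass = 24461 fish * 0.133 kg = 3253.313 kg
Density = total biomass / volume = 3253.313 / 126 = 25.8199 kg/m^3

25.8199 kg/m^3


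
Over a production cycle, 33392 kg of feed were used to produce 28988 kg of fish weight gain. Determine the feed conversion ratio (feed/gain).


FCR = feed consumed / weight gained
FCR = 33392 kg / 28988 kg = 1.15192

1.15192


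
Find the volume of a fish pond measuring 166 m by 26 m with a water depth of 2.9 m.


Base area = L * W = 166 * 26 = 4316 m^2
Volume = area * depth = 4316 * 2.9 = 12516.4 m^3

12516.4 m^3


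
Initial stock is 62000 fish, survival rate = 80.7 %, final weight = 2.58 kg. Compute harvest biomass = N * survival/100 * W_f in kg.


Survivors = 62000 * 80.7/100 = 50034 fish
Harvest biomass = survivors * W_f = 50034 * 2.58 = 129087.72 kg

129087.72 kg


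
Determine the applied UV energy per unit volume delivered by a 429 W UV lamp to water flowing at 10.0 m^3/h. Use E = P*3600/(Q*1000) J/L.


Energy delivered per hour = 429 W * 3600 s = 1544400 J/h
Volume treated per hour = 10.0 m^3/h * 1000 = 10000 L/h
dose = 1544400 / 10000 = 154.44 J/L

154.44 J/L


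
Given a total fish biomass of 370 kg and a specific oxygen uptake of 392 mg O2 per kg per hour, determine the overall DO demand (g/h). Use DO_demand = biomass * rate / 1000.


Total O2 consumption (mg/h) = 370 kg * 392 mg/(kg*h) = 145040 mg/h
Convert to g/h: 145040 / 1000 = 145.04 g/h

145.04 g/h


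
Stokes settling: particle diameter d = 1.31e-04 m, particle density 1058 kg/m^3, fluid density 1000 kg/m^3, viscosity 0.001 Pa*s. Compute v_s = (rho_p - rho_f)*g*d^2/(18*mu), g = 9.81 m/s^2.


Density difference: rho_p - rho_f = 1058 - 1000 = 58 kg/m^3
d^2 = (1.31e-04)^2 = 1.7161e-08 m^2
Numerator = (rho_p - rho_f) * g * d^2 = 58 * 9.81 * 1.7161e-08 = 9.7642658e-06
Denominator = 18 * mu = 18 * 0.001 = 0.018
v_s = 9.7642658e-06 / 0.018 = 5.42459e-04 m/s
Check: Re = rho_f * v_s * d / mu = 1000 * 5.42459e-04 * 1.31e-04 / 0.001 = 0.0711 < 1, so Stokes' law applies.

5.42459e-04 m/s


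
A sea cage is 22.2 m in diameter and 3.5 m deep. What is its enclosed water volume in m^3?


r = d/2 = 22.2/2 = 11.1 m
Base area = pi*r^2 = pi*11.1^2 = 387.07563 m^2
Volume = 387.07563 * 3.5 = 1354.76 m^3

1354.76 m^3


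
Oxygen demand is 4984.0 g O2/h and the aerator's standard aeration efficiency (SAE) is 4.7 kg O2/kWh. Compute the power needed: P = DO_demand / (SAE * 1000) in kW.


SAE in g O2/kWh = 4.7 * 1000 = 4700 g/kWh
P = DO_demand / SAE_g = 4984.0 / 4700 = 1.06043 kW

1.06043 kW


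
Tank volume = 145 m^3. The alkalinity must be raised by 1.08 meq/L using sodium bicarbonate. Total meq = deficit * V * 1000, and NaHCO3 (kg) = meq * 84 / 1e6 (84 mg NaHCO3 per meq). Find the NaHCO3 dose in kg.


Tank volume in L = 145 m^3 * 1000 = 145000 L
Total meq required = 1.08 meq/L * 145000 L = 156600 meq
NaHCO3 mass = 156600 meq * 84 mg/meq / 1e6 = 13.1544 kg

13.1544 kg


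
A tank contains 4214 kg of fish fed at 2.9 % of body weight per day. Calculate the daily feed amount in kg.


Feeding rate fraction = 2.9% / 100 = 0.029
Daily feed = 4214 kg * 0.029 = 122.206 kg/day

122.206 kg/day


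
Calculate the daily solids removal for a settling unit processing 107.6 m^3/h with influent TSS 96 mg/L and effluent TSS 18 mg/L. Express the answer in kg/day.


Concentration drop: TSS_in - TSS_out = 96 - 18 = 78 mg/L
Hourly solids removed = Q * dTSS = 107.6 m^3/h * 78 mg/L = 8392.8 g/h  (m^3/h * mg/L = g/h)
Daily solids removed = 8392.8 * 24 = 201427.2 g/day
Convert g to kg: 201427.2 / 1000 = 201.4272 kg/day

201.4272 kg/day


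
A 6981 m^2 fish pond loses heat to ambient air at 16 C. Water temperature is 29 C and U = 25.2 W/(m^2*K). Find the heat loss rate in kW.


Temperature difference dT = 29 - 16 = 13 K
Heat loss (W) = U * A * dT = 25.2 * 6981 * 13 = 2286975.6 W
Convert to kW: 2286975.6 / 1000 = 2286.9756 kW

2286.9756 kW


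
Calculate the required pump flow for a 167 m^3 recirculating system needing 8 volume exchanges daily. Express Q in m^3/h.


Daily recirculation volume = 167 m^3 * 8 = 1336 m^3/day
Flow rate Q = daily volume / 24 h = 1336 / 24 = 55.6667 m^3/h

55.6667 m^3/h


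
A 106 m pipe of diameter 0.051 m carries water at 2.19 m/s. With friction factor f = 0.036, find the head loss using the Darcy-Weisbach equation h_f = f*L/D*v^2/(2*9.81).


v^2 = 2.19^2 = 4.7961 m^2/s^2
L/D = 106/0.051 = 2078.4314
h_f = f*(L/D)*v^2/(2g) = 0.036 * 2078.4314 * 4.7961 / 19.62 = 18.2906 m

18.2906 m


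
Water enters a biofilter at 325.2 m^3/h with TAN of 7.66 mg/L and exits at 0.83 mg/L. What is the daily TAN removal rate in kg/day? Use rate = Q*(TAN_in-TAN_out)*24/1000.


Concentration drop: TAN_in - TAN_out = 7.66 - 0.83 = 6.83 mg/L
Hourly TAN removed = Q * dTAN = 325.2 m^3/h * 6.83 mg/L = 2221.116 g/h  (m^3/h * mg/L = g/h)
Daily TAN removed = 2221.116 * 24 = 53306.784 g/day
Convert to kg/day: 53306.784 / 1000 = 53.306784 kg/day

53.306784 kg/day


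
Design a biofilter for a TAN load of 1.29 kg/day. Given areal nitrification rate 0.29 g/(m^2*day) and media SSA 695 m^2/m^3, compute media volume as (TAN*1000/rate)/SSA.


A = 1.29*1000 / 0.29 = 4448.2759 m^2
V = 4448.2759 / 695 = 6.4004

6.4004 m^3


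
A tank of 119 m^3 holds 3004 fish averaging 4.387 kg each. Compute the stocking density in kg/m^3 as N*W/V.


Total biomass = 3004 fish * 4.387 kg = 13178.548 kg
Density = total biomass / volume = 13178.548 / 119 = 110.744 kg/m^3

110.744 kg/m^3


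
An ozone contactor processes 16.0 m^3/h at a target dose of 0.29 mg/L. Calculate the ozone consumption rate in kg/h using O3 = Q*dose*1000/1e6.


O3 demand (mg/h) = Q * dose * 1000 = 16.0 * 0.29 * 1000 = 4640 mg/h
Convert mg to kg: 4640 / 1e6 = 0.00464 kg/h

0.00464 kg/h


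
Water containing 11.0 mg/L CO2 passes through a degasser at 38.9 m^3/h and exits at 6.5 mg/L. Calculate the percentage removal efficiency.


CO2_out / CO2_in = 6.5 / 11.0 = 0.59090909
Fraction remaining = 0.59090909
efficiency = (1 - 0.59090909) * 100 = 40.9091 %

40.9091 %


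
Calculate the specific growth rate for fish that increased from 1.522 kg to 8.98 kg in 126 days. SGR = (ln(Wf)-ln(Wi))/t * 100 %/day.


ln(W_f) = ln(8.98) = 2.1949999
ln(W_i) = ln(1.522) = 0.42002526
ln(W_f) - ln(W_i) = 2.1949999 - 0.42002526 = 1.7749746
SGR = 1.7749746 / 126 * 100 = 1.40871 %/day

1.40871 %/day


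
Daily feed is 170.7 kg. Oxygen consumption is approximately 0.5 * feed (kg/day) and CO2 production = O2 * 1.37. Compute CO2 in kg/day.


O2 = 170.7 * 0.5 = 85.35
CO2 = 85.35 * 1.37 = 116.9295

116.9295 kg/day


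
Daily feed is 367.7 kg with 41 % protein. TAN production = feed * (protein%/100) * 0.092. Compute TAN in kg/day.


Protein in feed = 367.7 * 41/100 = 150.757 kg/day
TAN = protein * 0.092 = 150.757 * 0.092 = 13.869644 kg/day

13.869644 kg/day


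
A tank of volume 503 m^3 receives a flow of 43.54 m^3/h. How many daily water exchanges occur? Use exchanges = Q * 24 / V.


Daily flow volume = 43.54 m^3/h * 24 h = 1044.96 m^3/day
Exchanges = daily flow / tank volume = 1044.96 / 503 = 2.07746 exchanges/day

2.07746 exchanges/day


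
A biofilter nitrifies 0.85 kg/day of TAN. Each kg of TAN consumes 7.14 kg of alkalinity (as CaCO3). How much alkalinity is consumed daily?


Alkalinity factor: 7.14 kg CaCO3 consumed per kg TAN nitrified
alk = 0.85 kg TAN * 7.14 = 6.069 kg CaCO3/day

6.069 kg CaCO3/day


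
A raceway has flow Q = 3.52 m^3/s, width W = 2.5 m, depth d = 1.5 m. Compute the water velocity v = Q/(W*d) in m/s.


Cross-sectional area = W * d = 2.5 * 1.5 = 3.75 m^2
Velocity = Q / A = 3.52 / 3.75 = 0.938667 m/s

0.938667 m/s


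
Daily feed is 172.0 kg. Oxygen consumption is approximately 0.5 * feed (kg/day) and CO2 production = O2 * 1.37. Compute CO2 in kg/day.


O2 = 172.0 * 0.5 = 86
CO2 = 86 * 1.37 = 117.82

117.82 kg/day


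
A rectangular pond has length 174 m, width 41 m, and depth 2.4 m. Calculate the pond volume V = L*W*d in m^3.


Base area = L * W = 174 * 41 = 7134 m^2
Volume = area * depth = 7134 * 2.4 = 17121.6 m^3

17121.6 m^3


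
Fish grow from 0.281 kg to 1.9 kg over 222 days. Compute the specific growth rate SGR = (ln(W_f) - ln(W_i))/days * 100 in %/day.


ln(W_f) = ln(1.9) = 0.64185389
ln(W_i) = ln(0.281) = -1.2694006
ln(W_f) - ln(W_i) = 0.64185389 - -1.2694006 = 1.9112545
SGR = 1.9112545 / 222 * 100 = 0.860925 %/day

0.860925 %/day


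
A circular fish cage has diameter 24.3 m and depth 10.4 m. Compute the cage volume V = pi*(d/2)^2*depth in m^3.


r = d/2 = 24.3/2 = 12.15 m
Base area = pi*r^2 = pi*12.15^2 = 463.76976 m^2
Volume = 463.76976 * 10.4 = 4823.21 m^3

4823.21 m^3


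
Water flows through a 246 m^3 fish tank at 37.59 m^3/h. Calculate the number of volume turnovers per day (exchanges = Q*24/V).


Daily flow volume = 37.59 m^3/h * 24 h = 902.16 m^3/day
Exchanges = daily flow / tank volume = 902.16 / 246 = 3.66732 exchanges/day

3.66732 exchanges/day


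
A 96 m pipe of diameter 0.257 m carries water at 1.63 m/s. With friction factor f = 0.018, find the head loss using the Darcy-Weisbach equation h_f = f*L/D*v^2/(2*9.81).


v^2 = 1.63^2 = 2.6569 m^2/s^2
L/D = 96/0.257 = 373.54086
h_f = f*(L/D)*v^2/(2g) = 0.018 * 373.54086 * 2.6569 / 19.62 = 0.910514 m

0.910514 m


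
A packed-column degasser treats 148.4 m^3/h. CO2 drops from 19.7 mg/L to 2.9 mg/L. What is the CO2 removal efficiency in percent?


CO2_out / CO2_in = 2.9 / 19.7 = 0.14720812
Fraction remaining = 0.14720812
efficiency = (1 - 0.14720812) * 100 = 85.2792 %

85.2792 %


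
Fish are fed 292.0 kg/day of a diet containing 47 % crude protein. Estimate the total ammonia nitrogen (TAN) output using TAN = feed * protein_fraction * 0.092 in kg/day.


Protein in feed = 292.0 * 47/100 = 137.24 kg/day
TAN = protein * 0.092 = 137.24 * 0.092 = 12.62608 kg/day

12.62608 kg/day


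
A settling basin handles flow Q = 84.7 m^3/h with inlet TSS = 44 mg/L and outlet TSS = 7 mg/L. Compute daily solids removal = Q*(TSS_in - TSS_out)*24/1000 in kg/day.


Concentration drop: TSS_in - TSS_out = 44 - 7 = 37 mg/L
Hourly solids removed = Q * dTSS = 84.7 m^3/h * 37 mg/L = 3133.9 g/h  (m^3/h * mg/L = g/h)
Daily solids removed = 3133.9 * 24 = 75213.6 g/day
Convert g to kg: 75213.6 / 1000 = 75.2136 kg/day

75.2136 kg/day


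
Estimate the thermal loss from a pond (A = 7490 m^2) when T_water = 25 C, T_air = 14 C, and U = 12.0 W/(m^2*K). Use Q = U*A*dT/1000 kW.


Temperature difference dT = 25 - 14 = 11 K
Heat loss (W) = U * A * dT = 12.0 * 7490 * 11 = 988680 W
Convert to kW: 988680 / 1000 = 988.68 kW

988.68 kW


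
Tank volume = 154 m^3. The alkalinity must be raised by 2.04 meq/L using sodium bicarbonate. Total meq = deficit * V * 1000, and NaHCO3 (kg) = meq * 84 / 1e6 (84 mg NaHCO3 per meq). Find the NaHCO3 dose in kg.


Tank volume in L = 154 m^3 * 1000 = 154000 L
Total meq required = 2.04 meq/L * 154000 L = 314160 meq
NaHCO3 mass = 314160 meq * 84 mg/meq / 1e6 = 26.3894 kg

26.3894 kg


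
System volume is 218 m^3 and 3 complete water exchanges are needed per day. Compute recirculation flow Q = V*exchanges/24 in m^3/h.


Daily recirculation volume = 218 m^3 * 3 = 654 m^3/day
Flow rate Q = daily volume / 24 h = 654 / 24 = 27.25 m^3/h

27.25 m^3/h


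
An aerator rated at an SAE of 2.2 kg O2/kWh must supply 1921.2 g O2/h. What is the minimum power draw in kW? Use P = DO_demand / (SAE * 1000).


SAE in g O2/kWh = 2.2 * 1000 = 2200 g/kWh
P = DO_demand / SAE_g = 1921.2 / 2200 = 0.873273 kW

0.873273 kW


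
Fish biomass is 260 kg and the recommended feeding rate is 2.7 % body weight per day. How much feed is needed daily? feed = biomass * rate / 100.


Feeding rate fraction = 2.7% / 100 = 0.027
Daily feed = 260 kg * 0.027 = 7.02 kg/day

7.02 kg/day


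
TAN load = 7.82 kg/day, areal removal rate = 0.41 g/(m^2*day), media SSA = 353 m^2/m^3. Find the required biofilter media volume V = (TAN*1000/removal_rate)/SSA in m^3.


A = 7.82*1000 / 0.41 = 19073.171 m^2
V = 19073.171 / 353 = 54.0316

54.0316 m^3


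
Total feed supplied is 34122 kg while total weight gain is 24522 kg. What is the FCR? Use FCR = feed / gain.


FCR = feed consumed / weight gained
FCR = 34122 kg / 24522 kg = 1.39149

1.39149


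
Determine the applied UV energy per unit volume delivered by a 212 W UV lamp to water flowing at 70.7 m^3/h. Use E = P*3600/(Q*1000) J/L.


Energy delivered per hour = 212 W * 3600 s = 763200 J/h
Volume treated per hour = 70.7 m^3/h * 1000 = 70700 L/h
dose = 763200 / 70700 = 10.7949 J/L

10.7949 J/L


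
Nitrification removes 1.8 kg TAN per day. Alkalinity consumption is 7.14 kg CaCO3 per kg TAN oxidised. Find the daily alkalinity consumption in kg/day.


Alkalinity factor: 7.14 kg CaCO3 consumed per kg TAN nitrified
alk = 1.8 kg TAN * 7.14 = 12.852 kg CaCO3/day

12.852 kg CaCO3/day


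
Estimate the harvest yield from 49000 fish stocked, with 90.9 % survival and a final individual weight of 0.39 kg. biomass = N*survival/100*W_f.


Survivors = 49000 * 90.9/100 = 44541 fish
Harvest biomass = survivors * W_f = 44541 * 0.39 = 17370.99 kg

17370.99 kg


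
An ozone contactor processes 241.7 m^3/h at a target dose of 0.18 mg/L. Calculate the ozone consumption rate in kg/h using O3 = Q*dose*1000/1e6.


O3 demand (mg/h) = Q * dose * 1000 = 241.7 * 0.18 * 1000 = 43506 mg/h
Convert mg to kg: 43506 / 1e6 = 0.043506 kg/h

0.043506 kg/h


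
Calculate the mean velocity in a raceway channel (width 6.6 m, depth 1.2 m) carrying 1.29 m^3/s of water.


Cross-sectional area = W * d = 6.6 * 1.2 = 7.92 m^2
Velocity = Q / A = 1.29 / 7.92 = 0.162879 m/s

0.162879 m/s


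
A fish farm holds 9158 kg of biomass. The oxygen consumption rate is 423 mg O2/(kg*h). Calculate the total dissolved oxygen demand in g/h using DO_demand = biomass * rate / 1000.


Total O2 consumption (mg/h) = 9158 kg * 423 mg/(kg*h) = 3873834 mg/h
Convert to g/h: 3873834 / 1000 = 3873.834 g/h

3873.834 g/h


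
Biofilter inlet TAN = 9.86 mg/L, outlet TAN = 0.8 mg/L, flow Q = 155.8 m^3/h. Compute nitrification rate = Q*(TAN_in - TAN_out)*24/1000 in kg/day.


Concentration drop: TAN_in - TAN_out = 9.86 - 0.8 = 9.06 mg/L
Hourly TAN removed = Q * dTAN = 155.8 m^3/h * 9.06 mg/L = 1411.548 g/h  (m^3/h * mg/L = g/h)
Daily TAN removed = 1411.548 * 24 = 33877.152 g/day
Convert to kg/day: 33877.152 / 1000 = 33.877152 kg/day

33.877152 kg/day


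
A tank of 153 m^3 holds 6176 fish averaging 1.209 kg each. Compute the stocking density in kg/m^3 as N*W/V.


Total biomass = 6176 fish * 1.209 kg = 7466.784 kg
Density = total biomass / volume = 7466.784 / 153 = 48.8025 kg/m^3

48.8025 kg/m^3


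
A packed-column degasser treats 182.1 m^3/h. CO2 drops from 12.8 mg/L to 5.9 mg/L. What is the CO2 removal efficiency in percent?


CO2_out / CO2_in = 5.9 / 12.8 = 0.4609375
Fraction remaining = 0.4609375
efficiency = (1 - 0.4609375) * 100 = 53.9062 %

53.9062 %


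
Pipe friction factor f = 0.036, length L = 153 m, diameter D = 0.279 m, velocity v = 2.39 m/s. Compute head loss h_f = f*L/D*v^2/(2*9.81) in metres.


v^2 = 2.39^2 = 5.7121 m^2/s^2
L/D = 153/0.279 = 548.3871
h_f = f*(L/D)*v^2/(2g) = 0.036 * 548.3871 * 5.7121 / 19.62 = 5.7476 m

5.7476 m


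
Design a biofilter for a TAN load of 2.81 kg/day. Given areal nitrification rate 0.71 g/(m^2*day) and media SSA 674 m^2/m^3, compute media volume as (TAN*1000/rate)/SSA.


A = 2.81*1000 / 0.71 = 3957.7465 m^2
V = 3957.7465 / 674 = 5.87203

5.87203 m^3


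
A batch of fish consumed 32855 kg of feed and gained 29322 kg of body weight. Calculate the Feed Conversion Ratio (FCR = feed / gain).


FCR = feed consumed / weight gained
FCR = 32855 kg / 29322 kg = 1.12049

1.12049


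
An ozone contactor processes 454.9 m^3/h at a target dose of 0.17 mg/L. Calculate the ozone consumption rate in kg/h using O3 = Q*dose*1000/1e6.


O3 demand (mg/h) = Q * dose * 1000 = 454.9 * 0.17 * 1000 = 77333 mg/h
Convert mg to kg: 77333 / 1e6 = 0.077333 kg/h

0.077333 kg/h


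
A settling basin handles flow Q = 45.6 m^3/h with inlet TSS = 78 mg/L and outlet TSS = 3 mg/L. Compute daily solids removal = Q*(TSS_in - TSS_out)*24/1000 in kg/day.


Concentration drop: TSS_in - TSS_out = 78 - 3 = 75 mg/L
Hourly solids removed = Q * dTSS = 45.6 m^3/h * 75 mg/L = 3420 g/h  (m^3/h * mg/L = g/h)
Daily solids removed = 3420 * 24 = 82080 g/day
Convert g to kg: 82080 / 1000 = 82.08 kg/day

82.08 kg/day


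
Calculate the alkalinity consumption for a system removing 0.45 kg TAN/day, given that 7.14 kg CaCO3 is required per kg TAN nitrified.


Alkalinity factor: 7.14 kg CaCO3 consumed per kg TAN nitrified
alk = 0.45 kg TAN * 7.14 = 3.213 kg CaCO3/day

3.213 kg CaCO3/day


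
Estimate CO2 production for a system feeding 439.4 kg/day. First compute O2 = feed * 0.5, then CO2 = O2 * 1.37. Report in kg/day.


O2 = 439.4 * 0.5 = 219.7
CO2 = 219.7 * 1.37 = 300.989

300.989 kg/day


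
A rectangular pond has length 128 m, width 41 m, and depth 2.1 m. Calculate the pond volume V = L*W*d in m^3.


Base area = L * W = 128 * 41 = 5248 m^2
Volume = area * depth = 5248 * 2.1 = 11020.8 m^3

11020.8 m^3


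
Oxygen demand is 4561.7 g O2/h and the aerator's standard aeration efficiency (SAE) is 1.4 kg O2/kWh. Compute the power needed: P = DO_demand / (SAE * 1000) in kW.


SAE in g O2/kWh = 1.4 * 1000 = 1400 g/kWh
P = DO_demand / SAE_g = 4561.7 / 1400 = 3.25836 kW

3.25836 kW


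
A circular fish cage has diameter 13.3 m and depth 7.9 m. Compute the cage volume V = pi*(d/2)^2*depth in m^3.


r = d/2 = 13.3/2 = 6.65 m
Base area = pi*r^2 = pi*6.65^2 = 138.92908 m^2
Volume = 138.92908 * 7.9 = 1097.54 m^3

1097.54 m^3


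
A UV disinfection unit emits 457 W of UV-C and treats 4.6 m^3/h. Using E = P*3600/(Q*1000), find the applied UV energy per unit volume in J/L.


Energy delivered per hour = 457 W * 3600 s = 1645200 J/h
Volume treated per hour = 4.6 m^3/h * 1000 = 4600 L/h
dose = 1645200 / 4600 = 357.652 J/L

357.652 J/L


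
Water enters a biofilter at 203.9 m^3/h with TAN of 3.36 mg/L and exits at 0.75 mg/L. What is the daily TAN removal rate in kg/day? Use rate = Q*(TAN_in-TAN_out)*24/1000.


Concentration drop: TAN_in - TAN_out = 3.36 - 0.75 = 2.61 mg/L
Hourly TAN removed = Q * dTAN = 203.9 m^3/h * 2.61 mg/L = 532.179 g/h  (m^3/h * mg/L = g/h)
Daily TAN removed = 532.179 * 24 = 12772.296 g/day
Convert to kg/day: 12772.296 / 1000 = 12.772296 kg/day

12.772296 kg/day
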